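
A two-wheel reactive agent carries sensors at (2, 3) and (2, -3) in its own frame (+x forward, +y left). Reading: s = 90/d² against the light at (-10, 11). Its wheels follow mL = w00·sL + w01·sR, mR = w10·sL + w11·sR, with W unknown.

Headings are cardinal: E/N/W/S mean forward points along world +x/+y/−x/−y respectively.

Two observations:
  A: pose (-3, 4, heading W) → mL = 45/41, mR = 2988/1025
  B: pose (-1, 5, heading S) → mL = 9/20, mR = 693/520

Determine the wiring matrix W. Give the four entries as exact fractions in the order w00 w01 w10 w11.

0 1/2 1 1

obs A: pose=(-3,4,W) → sL=18/25, sR=90/41, mL=45/41, mR=2988/1025
obs B: pose=(-1,5,S) → sL=45/104, sR=9/10, mL=9/20, mR=693/520
sensor matrix S = [[18/25, 90/41], [45/104, 9/10]]; det S = -80433/266500
solve [mL_A; mL_B] = S·[w00; w01] and [mR_A; mR_B] = S·[w10; w11]:
  w00 = 0, w01 = 1/2, w10 = 1, w11 = 1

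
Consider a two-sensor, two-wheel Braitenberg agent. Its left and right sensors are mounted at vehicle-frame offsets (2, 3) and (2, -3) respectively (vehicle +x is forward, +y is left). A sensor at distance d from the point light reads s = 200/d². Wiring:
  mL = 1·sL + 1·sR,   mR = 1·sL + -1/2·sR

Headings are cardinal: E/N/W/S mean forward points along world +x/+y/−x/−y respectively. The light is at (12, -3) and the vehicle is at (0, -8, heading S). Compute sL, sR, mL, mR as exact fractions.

left sensor world pos  = (3, -10); dL² = 130
right sensor world pos = (-3, -10); dR² = 274
sL = 200/130 = 20/13
sR = 200/274 = 100/137
mL = 1·sL + 1·sR = 4040/1781
mR = 1·sL + -1/2·sR = 2090/1781

20/13 100/137 4040/1781 2090/1781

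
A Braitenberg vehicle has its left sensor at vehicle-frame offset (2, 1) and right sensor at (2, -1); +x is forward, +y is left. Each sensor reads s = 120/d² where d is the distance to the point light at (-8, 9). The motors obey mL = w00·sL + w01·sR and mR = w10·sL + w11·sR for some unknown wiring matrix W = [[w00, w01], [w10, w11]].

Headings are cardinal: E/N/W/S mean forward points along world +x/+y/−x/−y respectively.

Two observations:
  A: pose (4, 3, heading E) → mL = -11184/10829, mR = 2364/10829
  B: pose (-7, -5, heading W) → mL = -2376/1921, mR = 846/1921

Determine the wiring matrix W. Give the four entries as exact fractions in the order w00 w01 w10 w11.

-1 -1 -1/2 1

obs A: pose=(4,3,E) → sL=120/221, sR=24/49, mL=-11184/10829, mR=2364/10829
obs B: pose=(-7,-5,W) → sL=60/113, sR=12/17, mL=-2376/1921, mR=846/1921
sensor matrix S = [[120/221, 24/49], [60/113, 12/17]]; det S = 2563200/20802509
solve [mL_A; mL_B] = S·[w00; w01] and [mR_A; mR_B] = S·[w10; w11]:
  w00 = -1, w01 = -1, w10 = -1/2, w11 = 1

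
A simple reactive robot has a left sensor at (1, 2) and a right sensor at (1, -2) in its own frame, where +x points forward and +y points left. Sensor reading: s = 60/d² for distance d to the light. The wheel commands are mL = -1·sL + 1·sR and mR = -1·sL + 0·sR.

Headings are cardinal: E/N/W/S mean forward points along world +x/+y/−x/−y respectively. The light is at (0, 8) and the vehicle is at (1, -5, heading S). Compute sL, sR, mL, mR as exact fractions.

12/41 60/197 96/8077 -12/41

left sensor world pos  = (3, -6); dL² = 205
right sensor world pos = (-1, -6); dR² = 197
sL = 60/205 = 12/41
sR = 60/197 = 60/197
mL = -1·sL + 1·sR = 96/8077
mR = -1·sL + 0·sR = -12/41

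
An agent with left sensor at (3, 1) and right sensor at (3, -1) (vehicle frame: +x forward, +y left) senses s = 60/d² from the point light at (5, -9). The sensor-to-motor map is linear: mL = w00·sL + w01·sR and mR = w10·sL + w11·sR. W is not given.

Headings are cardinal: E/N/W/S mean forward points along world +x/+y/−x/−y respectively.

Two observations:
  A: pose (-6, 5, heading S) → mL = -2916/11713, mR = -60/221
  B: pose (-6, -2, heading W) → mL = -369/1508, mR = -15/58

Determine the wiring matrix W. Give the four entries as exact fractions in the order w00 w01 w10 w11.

-1/2 -1/2 -1 0

obs A: pose=(-6,5,S) → sL=60/221, sR=12/53, mL=-2916/11713, mR=-60/221
obs B: pose=(-6,-2,W) → sL=15/58, sR=3/13, mL=-369/1508, mR=-15/58
sensor matrix S = [[60/221, 12/53], [15/58, 3/13]]; det S = 18090/4415801
solve [mL_A; mL_B] = S·[w00; w01] and [mR_A; mR_B] = S·[w10; w11]:
  w00 = -1/2, w01 = -1/2, w10 = -1, w11 = 0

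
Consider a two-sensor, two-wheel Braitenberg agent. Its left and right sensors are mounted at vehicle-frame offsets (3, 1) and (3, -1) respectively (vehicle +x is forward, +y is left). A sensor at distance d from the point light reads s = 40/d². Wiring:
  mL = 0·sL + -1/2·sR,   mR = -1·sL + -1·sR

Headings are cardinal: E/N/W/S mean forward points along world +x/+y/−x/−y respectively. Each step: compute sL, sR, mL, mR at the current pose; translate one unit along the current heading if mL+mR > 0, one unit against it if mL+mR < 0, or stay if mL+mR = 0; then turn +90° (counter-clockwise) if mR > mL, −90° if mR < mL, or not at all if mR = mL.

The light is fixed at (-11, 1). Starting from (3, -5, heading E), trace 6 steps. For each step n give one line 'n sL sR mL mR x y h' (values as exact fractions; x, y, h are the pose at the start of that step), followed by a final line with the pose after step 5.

0 20/157 20/169 -10/169 -6520/26533 3 -5 E
1 40/277 8/45 -4/45 -4016/12465 2 -5 S
2 5/17 10/29 -5/29 -315/493 2 -4 W
3 40/173 40/229 -20/229 -16080/39617 3 -4 N
4 20/157 20/169 -10/169 -6520/26533 3 -5 E
5 40/277 8/45 -4/45 -4016/12465 2 -5 S
final 2 -4 W

n=0: pose=(3,-5,E); sL=20/157, sR=20/169; mL=-10/169, mR=-6520/26533; mL+mR=-8090/26533 → advance -1; mR−mL=-4950/26533 → turn -1·90°
n=1: pose=(2,-5,S); sL=40/277, sR=8/45; mL=-4/45, mR=-4016/12465; mL+mR=-1708/4155 → advance -1; mR−mL=-2908/12465 → turn -1·90°
n=2: pose=(2,-4,W); sL=5/17, sR=10/29; mL=-5/29, mR=-315/493; mL+mR=-400/493 → advance -1; mR−mL=-230/493 → turn -1·90°
n=3: pose=(3,-4,N); sL=40/173, sR=40/229; mL=-20/229, mR=-16080/39617; mL+mR=-19540/39617 → advance -1; mR−mL=-12620/39617 → turn -1·90°
n=4: pose=(3,-5,E); sL=20/157, sR=20/169; mL=-10/169, mR=-6520/26533; mL+mR=-8090/26533 → advance -1; mR−mL=-4950/26533 → turn -1·90°
n=5: pose=(2,-5,S); sL=40/277, sR=8/45; mL=-4/45, mR=-4016/12465; mL+mR=-1708/4155 → advance -1; mR−mL=-2908/12465 → turn -1·90°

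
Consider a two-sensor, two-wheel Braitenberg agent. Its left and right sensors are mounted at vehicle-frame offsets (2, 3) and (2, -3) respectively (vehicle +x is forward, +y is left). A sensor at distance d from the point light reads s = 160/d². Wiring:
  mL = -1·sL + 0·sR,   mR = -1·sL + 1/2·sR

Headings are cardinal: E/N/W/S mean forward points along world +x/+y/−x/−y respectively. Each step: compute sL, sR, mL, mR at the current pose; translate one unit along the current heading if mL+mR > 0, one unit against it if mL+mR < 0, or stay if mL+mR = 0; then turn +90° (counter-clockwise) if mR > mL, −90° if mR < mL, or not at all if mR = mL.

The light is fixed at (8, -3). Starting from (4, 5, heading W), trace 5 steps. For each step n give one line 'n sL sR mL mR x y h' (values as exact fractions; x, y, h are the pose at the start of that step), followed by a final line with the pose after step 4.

n=0: pose=(4,5,W); sL=160/61, sR=160/157; mL=-160/61, mR=-20240/9577; mL+mR=-45360/9577 → advance -1; mR−mL=80/157 → turn +1·90°
n=1: pose=(5,5,S); sL=40/9, sR=20/9; mL=-40/9, mR=-10/3; mL+mR=-70/9 → advance -1; mR−mL=10/9 → turn +1·90°
n=2: pose=(5,6,E); sL=32/29, sR=160/37; mL=-32/29, mR=1136/1073; mL+mR=-48/1073 → advance -1; mR−mL=80/37 → turn +1·90°
n=3: pose=(4,6,N); sL=16/17, sR=80/61; mL=-16/17, mR=-296/1037; mL+mR=-1272/1037 → advance -1; mR−mL=40/61 → turn +1·90°
n=4: pose=(4,5,W); sL=160/61, sR=160/157; mL=-160/61, mR=-20240/9577; mL+mR=-45360/9577 → advance -1; mR−mL=80/157 → turn +1·90°

0 160/61 160/157 -160/61 -20240/9577 4 5 W
1 40/9 20/9 -40/9 -10/3 5 5 S
2 32/29 160/37 -32/29 1136/1073 5 6 E
3 16/17 80/61 -16/17 -296/1037 4 6 N
4 160/61 160/157 -160/61 -20240/9577 4 5 W
final 5 5 S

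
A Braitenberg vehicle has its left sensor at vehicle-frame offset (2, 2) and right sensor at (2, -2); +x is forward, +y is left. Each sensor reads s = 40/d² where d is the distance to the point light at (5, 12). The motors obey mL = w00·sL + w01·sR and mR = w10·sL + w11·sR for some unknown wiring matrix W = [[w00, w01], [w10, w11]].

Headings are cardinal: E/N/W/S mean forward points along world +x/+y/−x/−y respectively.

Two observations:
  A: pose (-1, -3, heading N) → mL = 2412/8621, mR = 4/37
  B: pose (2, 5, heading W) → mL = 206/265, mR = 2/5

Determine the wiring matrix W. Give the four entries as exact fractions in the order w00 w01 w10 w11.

obs A: pose=(-1,-3,N) → sL=40/233, sR=8/37, mL=2412/8621, mR=4/37
obs B: pose=(2,5,W) → sL=20/53, sR=4/5, mL=206/265, mR=2/5
sensor matrix S = [[40/233, 8/37], [20/53, 4/5]]; det S = 25472/456913
solve [mL_A; mL_B] = S·[w00; w01] and [mR_A; mR_B] = S·[w10; w11]:
  w00 = 1, w01 = 1/2, w10 = 0, w11 = 1/2

1 1/2 0 1/2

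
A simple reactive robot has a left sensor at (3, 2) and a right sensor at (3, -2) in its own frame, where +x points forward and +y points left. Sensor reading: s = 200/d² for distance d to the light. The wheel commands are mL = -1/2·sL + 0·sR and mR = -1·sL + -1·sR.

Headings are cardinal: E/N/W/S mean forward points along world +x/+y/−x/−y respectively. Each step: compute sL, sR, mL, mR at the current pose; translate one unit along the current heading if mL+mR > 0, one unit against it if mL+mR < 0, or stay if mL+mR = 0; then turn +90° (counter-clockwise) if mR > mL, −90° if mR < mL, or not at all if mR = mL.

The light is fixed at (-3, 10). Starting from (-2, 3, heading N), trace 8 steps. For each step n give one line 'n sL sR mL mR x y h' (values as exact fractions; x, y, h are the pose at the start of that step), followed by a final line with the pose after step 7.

0 200/17 8 -100/17 -336/17 -2 3 N
1 50/13 50/29 -25/13 -2100/377 -2 2 E
2 8/5 8/5 -4/5 -16/5 -3 2 S
3 20/9 100/17 -10/9 -1240/153 -3 3 W
4 200/17 8 -100/17 -336/17 -2 3 N
5 50/13 50/29 -25/13 -2100/377 -2 2 E
6 8/5 8/5 -4/5 -16/5 -3 2 S
7 20/9 100/17 -10/9 -1240/153 -3 3 W
final -2 3 N

n=0: pose=(-2,3,N); sL=200/17, sR=8; mL=-100/17, mR=-336/17; mL+mR=-436/17 → advance -1; mR−mL=-236/17 → turn -1·90°
n=1: pose=(-2,2,E); sL=50/13, sR=50/29; mL=-25/13, mR=-2100/377; mL+mR=-2825/377 → advance -1; mR−mL=-1375/377 → turn -1·90°
n=2: pose=(-3,2,S); sL=8/5, sR=8/5; mL=-4/5, mR=-16/5; mL+mR=-4 → advance -1; mR−mL=-12/5 → turn -1·90°
n=3: pose=(-3,3,W); sL=20/9, sR=100/17; mL=-10/9, mR=-1240/153; mL+mR=-470/51 → advance -1; mR−mL=-1070/153 → turn -1·90°
n=4: pose=(-2,3,N); sL=200/17, sR=8; mL=-100/17, mR=-336/17; mL+mR=-436/17 → advance -1; mR−mL=-236/17 → turn -1·90°
n=5: pose=(-2,2,E); sL=50/13, sR=50/29; mL=-25/13, mR=-2100/377; mL+mR=-2825/377 → advance -1; mR−mL=-1375/377 → turn -1·90°
n=6: pose=(-3,2,S); sL=8/5, sR=8/5; mL=-4/5, mR=-16/5; mL+mR=-4 → advance -1; mR−mL=-12/5 → turn -1·90°
n=7: pose=(-3,3,W); sL=20/9, sR=100/17; mL=-10/9, mR=-1240/153; mL+mR=-470/51 → advance -1; mR−mL=-1070/153 → turn -1·90°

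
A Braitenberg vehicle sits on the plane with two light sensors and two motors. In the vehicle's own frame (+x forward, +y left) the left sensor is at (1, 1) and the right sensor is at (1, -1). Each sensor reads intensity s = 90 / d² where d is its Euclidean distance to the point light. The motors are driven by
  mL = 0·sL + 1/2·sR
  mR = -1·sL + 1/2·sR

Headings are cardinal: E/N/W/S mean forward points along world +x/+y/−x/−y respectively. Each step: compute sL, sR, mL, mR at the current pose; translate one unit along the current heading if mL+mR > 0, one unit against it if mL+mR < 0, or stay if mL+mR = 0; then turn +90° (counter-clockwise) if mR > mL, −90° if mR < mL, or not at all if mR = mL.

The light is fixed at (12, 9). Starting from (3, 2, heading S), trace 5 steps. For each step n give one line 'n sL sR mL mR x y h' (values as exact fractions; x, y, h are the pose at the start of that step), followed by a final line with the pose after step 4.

n=0: pose=(3,2,S); sL=45/64, sR=45/82; mL=45/164, mR=-1125/2624; mL+mR=-405/2624 → advance -1; mR−mL=-45/64 → turn -1·90°
n=1: pose=(3,3,W); sL=90/149, sR=18/25; mL=9/25, mR=-909/3725; mL+mR=432/3725 → advance +1; mR−mL=-90/149 → turn -1·90°
n=2: pose=(2,3,N); sL=45/73, sR=45/53; mL=45/106, mR=-1485/7738; mL+mR=900/3869 → advance +1; mR−mL=-45/73 → turn -1·90°
n=3: pose=(2,4,E); sL=90/97, sR=10/13; mL=5/13, mR=-685/1261; mL+mR=-200/1261 → advance -1; mR−mL=-90/97 → turn -1·90°
n=4: pose=(1,4,S); sL=45/68, sR=1/2; mL=1/4, mR=-7/17; mL+mR=-11/68 → advance -1; mR−mL=-45/68 → turn -1·90°

0 45/64 45/82 45/164 -1125/2624 3 2 S
1 90/149 18/25 9/25 -909/3725 3 3 W
2 45/73 45/53 45/106 -1485/7738 2 3 N
3 90/97 10/13 5/13 -685/1261 2 4 E
4 45/68 1/2 1/4 -7/17 1 4 S
final 1 5 W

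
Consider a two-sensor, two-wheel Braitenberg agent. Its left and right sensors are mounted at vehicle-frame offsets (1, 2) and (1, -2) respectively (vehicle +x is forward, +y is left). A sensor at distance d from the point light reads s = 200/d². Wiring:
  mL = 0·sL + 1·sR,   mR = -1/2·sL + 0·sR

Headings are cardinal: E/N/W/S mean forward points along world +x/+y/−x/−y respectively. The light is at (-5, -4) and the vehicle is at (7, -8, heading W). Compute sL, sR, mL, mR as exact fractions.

left sensor world pos  = (6, -10); dL² = 157
right sensor world pos = (6, -6); dR² = 125
sL = 200/157 = 200/157
sR = 200/125 = 8/5
mL = 0·sL + 1·sR = 8/5
mR = -1/2·sL + 0·sR = -100/157

200/157 8/5 8/5 -100/157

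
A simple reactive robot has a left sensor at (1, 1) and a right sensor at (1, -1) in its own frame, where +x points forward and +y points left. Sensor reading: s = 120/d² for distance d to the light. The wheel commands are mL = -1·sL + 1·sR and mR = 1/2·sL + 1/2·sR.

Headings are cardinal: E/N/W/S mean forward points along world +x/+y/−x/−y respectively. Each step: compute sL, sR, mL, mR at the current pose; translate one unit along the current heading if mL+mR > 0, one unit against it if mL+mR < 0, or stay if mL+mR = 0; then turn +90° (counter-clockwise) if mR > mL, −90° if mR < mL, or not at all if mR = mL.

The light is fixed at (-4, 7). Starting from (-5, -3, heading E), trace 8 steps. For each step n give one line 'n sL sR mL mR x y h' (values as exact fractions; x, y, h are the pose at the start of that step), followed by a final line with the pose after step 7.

0 40/27 120/121 -1600/3267 4040/3267 -5 -3 E
1 60/41 60/41 0 60/41 -4 -3 N
2 120/101 24/13 864/1313 1992/1313 -4 -2 W
3 6/5 15/13 -3/65 153/130 -5 -2 S
4 40/27 120/121 -1600/3267 4040/3267 -5 -3 E
5 60/41 60/41 0 60/41 -4 -3 N
6 120/101 24/13 864/1313 1992/1313 -4 -2 W
7 6/5 15/13 -3/65 153/130 -5 -2 S
final -5 -3 E

n=0: pose=(-5,-3,E); sL=40/27, sR=120/121; mL=-1600/3267, mR=4040/3267; mL+mR=2440/3267 → advance +1; mR−mL=1880/1089 → turn +1·90°
n=1: pose=(-4,-3,N); sL=60/41, sR=60/41; mL=0, mR=60/41; mL+mR=60/41 → advance +1; mR−mL=60/41 → turn +1·90°
n=2: pose=(-4,-2,W); sL=120/101, sR=24/13; mL=864/1313, mR=1992/1313; mL+mR=2856/1313 → advance +1; mR−mL=1128/1313 → turn +1·90°
n=3: pose=(-5,-2,S); sL=6/5, sR=15/13; mL=-3/65, mR=153/130; mL+mR=147/130 → advance +1; mR−mL=159/130 → turn +1·90°
n=4: pose=(-5,-3,E); sL=40/27, sR=120/121; mL=-1600/3267, mR=4040/3267; mL+mR=2440/3267 → advance +1; mR−mL=1880/1089 → turn +1·90°
n=5: pose=(-4,-3,N); sL=60/41, sR=60/41; mL=0, mR=60/41; mL+mR=60/41 → advance +1; mR−mL=60/41 → turn +1·90°
n=6: pose=(-4,-2,W); sL=120/101, sR=24/13; mL=864/1313, mR=1992/1313; mL+mR=2856/1313 → advance +1; mR−mL=1128/1313 → turn +1·90°
n=7: pose=(-5,-2,S); sL=6/5, sR=15/13; mL=-3/65, mR=153/130; mL+mR=147/130 → advance +1; mR−mL=159/130 → turn +1·90°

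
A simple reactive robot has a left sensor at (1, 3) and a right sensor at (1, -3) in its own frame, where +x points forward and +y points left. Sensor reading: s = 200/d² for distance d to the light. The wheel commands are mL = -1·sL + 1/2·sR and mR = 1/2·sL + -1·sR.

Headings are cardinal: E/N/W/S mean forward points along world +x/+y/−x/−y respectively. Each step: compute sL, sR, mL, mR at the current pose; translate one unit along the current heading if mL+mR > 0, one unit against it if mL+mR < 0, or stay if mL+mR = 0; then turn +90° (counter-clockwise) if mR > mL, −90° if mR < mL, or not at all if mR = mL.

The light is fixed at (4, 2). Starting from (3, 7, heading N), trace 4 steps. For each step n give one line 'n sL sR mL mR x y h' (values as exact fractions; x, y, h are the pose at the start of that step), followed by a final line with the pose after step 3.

0 50/13 5 -35/26 -40/13 3 7 N
1 200/49 200 4700/49 -9700/49 3 6 E
2 20 100/17 -290/17 70/17 2 6 S
3 40/13 40 220/13 -500/13 2 7 E
final 1 7 S

n=0: pose=(3,7,N); sL=50/13, sR=5; mL=-35/26, mR=-40/13; mL+mR=-115/26 → advance -1; mR−mL=-45/26 → turn -1·90°
n=1: pose=(3,6,E); sL=200/49, sR=200; mL=4700/49, mR=-9700/49; mL+mR=-5000/49 → advance -1; mR−mL=-14400/49 → turn -1·90°
n=2: pose=(2,6,S); sL=20, sR=100/17; mL=-290/17, mR=70/17; mL+mR=-220/17 → advance -1; mR−mL=360/17 → turn +1·90°
n=3: pose=(2,7,E); sL=40/13, sR=40; mL=220/13, mR=-500/13; mL+mR=-280/13 → advance -1; mR−mL=-720/13 → turn -1·90°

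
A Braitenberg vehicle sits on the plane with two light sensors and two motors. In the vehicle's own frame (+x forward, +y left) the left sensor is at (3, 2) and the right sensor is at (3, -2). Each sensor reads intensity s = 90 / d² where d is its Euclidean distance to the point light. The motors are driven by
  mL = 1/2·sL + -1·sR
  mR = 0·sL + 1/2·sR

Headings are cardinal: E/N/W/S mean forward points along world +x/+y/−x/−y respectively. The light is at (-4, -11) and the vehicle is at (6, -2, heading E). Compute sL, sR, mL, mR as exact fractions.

left sensor world pos  = (9, 0); dL² = 290
right sensor world pos = (9, -4); dR² = 218
sL = 90/290 = 9/29
sR = 90/218 = 45/109
mL = 1/2·sL + -1·sR = -1629/6322
mR = 0·sL + 1/2·sR = 45/218

9/29 45/109 -1629/6322 45/218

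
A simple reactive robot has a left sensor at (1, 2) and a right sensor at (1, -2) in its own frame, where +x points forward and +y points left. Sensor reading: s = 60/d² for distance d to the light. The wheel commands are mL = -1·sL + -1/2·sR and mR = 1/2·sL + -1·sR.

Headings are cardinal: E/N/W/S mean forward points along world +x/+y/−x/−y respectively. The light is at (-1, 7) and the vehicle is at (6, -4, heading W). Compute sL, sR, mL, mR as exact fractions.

12/41 20/39 -878/1599 -586/1599

left sensor world pos  = (5, -6); dL² = 205
right sensor world pos = (5, -2); dR² = 117
sL = 60/205 = 12/41
sR = 60/117 = 20/39
mL = -1·sL + -1/2·sR = -878/1599
mR = 1/2·sL + -1·sR = -586/1599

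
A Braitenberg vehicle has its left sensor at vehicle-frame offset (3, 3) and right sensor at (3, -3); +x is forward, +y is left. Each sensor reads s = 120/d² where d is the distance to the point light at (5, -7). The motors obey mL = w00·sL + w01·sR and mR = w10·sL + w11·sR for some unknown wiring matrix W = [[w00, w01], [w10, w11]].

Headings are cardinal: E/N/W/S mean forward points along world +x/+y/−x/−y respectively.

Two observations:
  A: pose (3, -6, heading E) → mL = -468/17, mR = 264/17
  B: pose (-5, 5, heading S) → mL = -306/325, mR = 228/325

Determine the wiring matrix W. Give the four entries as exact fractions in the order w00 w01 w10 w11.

obs A: pose=(3,-6,E) → sL=120/17, sR=24, mL=-468/17, mR=264/17
obs B: pose=(-5,5,S) → sL=12/13, sR=12/25, mL=-306/325, mR=228/325
sensor matrix S = [[120/17, 24], [12/13, 12/25]]; det S = -20736/1105
solve [mL_A; mL_B] = S·[w00; w01] and [mR_A; mR_B] = S·[w10; w11]:
  w00 = -1/2, w01 = -1, w10 = 1/2, w11 = 1/2

-1/2 -1 1/2 1/2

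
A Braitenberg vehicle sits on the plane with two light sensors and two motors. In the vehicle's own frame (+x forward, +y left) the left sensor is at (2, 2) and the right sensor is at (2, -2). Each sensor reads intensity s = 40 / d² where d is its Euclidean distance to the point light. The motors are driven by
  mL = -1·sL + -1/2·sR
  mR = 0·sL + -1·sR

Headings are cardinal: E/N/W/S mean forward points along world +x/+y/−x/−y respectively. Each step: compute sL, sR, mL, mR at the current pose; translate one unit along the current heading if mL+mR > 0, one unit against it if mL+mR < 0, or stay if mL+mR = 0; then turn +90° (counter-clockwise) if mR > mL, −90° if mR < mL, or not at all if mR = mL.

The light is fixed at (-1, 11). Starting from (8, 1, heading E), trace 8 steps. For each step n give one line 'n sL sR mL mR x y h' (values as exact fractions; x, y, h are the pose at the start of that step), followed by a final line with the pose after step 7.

0 8/37 8/53 -572/1961 -8/53 8 1 E
1 2/5 10/41 -107/205 -10/41 7 1 N
2 8/41 40/117 -1756/4797 -40/117 7 0 W
3 4/29 20/109 -726/3161 -20/109 8 0 S
4 8/37 8/53 -572/1961 -8/53 8 1 E
5 2/5 10/41 -107/205 -10/41 7 1 N
6 8/41 40/117 -1756/4797 -40/117 7 0 W
7 4/29 20/109 -726/3161 -20/109 8 0 S
final 8 1 E

n=0: pose=(8,1,E); sL=8/37, sR=8/53; mL=-572/1961, mR=-8/53; mL+mR=-868/1961 → advance -1; mR−mL=276/1961 → turn +1·90°
n=1: pose=(7,1,N); sL=2/5, sR=10/41; mL=-107/205, mR=-10/41; mL+mR=-157/205 → advance -1; mR−mL=57/205 → turn +1·90°
n=2: pose=(7,0,W); sL=8/41, sR=40/117; mL=-1756/4797, mR=-40/117; mL+mR=-1132/1599 → advance -1; mR−mL=116/4797 → turn +1·90°
n=3: pose=(8,0,S); sL=4/29, sR=20/109; mL=-726/3161, mR=-20/109; mL+mR=-1306/3161 → advance -1; mR−mL=146/3161 → turn +1·90°
n=4: pose=(8,1,E); sL=8/37, sR=8/53; mL=-572/1961, mR=-8/53; mL+mR=-868/1961 → advance -1; mR−mL=276/1961 → turn +1·90°
n=5: pose=(7,1,N); sL=2/5, sR=10/41; mL=-107/205, mR=-10/41; mL+mR=-157/205 → advance -1; mR−mL=57/205 → turn +1·90°
n=6: pose=(7,0,W); sL=8/41, sR=40/117; mL=-1756/4797, mR=-40/117; mL+mR=-1132/1599 → advance -1; mR−mL=116/4797 → turn +1·90°
n=7: pose=(8,0,S); sL=4/29, sR=20/109; mL=-726/3161, mR=-20/109; mL+mR=-1306/3161 → advance -1; mR−mL=146/3161 → turn +1·90°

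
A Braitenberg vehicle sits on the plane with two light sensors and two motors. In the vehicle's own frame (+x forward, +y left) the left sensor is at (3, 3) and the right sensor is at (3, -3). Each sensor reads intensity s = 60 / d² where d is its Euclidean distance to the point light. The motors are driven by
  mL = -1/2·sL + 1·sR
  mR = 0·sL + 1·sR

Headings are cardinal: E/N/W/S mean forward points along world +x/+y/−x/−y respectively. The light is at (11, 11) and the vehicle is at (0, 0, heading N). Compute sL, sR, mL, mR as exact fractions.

3/13 15/32 147/416 15/32

left sensor world pos  = (-3, 3); dL² = 260
right sensor world pos = (3, 3); dR² = 128
sL = 60/260 = 3/13
sR = 60/128 = 15/32
mL = -1/2·sL + 1·sR = 147/416
mR = 0·sL + 1·sR = 15/32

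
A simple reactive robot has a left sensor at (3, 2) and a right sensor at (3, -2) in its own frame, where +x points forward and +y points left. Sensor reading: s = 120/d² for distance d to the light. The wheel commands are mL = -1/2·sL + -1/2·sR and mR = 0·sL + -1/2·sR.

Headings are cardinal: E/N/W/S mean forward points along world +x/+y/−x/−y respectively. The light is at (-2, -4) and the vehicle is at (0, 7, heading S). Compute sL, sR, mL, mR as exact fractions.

3/2 15/8 -27/16 -15/16

left sensor world pos  = (2, 4); dL² = 80
right sensor world pos = (-2, 4); dR² = 64
sL = 120/80 = 3/2
sR = 120/64 = 15/8
mL = -1/2·sL + -1/2·sR = -27/16
mR = 0·sL + -1/2·sR = -15/16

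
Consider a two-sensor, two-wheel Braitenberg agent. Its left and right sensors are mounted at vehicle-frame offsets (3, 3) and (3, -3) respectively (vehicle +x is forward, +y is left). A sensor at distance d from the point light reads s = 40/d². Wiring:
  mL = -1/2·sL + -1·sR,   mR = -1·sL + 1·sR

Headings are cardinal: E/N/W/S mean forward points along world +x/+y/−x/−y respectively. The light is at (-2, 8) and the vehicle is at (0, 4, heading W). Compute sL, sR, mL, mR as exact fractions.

4/5 20 -102/5 96/5

left sensor world pos  = (-3, 1); dL² = 50
right sensor world pos = (-3, 7); dR² = 2
sL = 40/50 = 4/5
sR = 40/2 = 20
mL = -1/2·sL + -1·sR = -102/5
mR = -1·sL + 1·sR = 96/5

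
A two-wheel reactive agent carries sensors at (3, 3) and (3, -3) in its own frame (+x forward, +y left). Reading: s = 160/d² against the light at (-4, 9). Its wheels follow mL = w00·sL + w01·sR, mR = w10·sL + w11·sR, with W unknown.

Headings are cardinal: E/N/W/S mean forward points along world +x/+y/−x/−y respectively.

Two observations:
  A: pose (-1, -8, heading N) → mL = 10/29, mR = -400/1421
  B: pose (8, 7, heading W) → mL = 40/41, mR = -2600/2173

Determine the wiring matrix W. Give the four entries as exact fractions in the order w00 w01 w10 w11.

obs A: pose=(-1,-8,N) → sL=40/49, sR=20/29, mL=10/29, mR=-400/1421
obs B: pose=(8,7,W) → sL=80/53, sR=80/41, mL=40/41, mR=-2600/2173
sensor matrix S = [[40/49, 20/29], [80/53, 80/41]]; det S = 1704000/3087833
solve [mL_A; mL_B] = S·[w00; w01] and [mR_A; mR_B] = S·[w10; w11]:
  w00 = 0, w01 = 1/2, w10 = 1/2, w11 = -1

0 1/2 1/2 -1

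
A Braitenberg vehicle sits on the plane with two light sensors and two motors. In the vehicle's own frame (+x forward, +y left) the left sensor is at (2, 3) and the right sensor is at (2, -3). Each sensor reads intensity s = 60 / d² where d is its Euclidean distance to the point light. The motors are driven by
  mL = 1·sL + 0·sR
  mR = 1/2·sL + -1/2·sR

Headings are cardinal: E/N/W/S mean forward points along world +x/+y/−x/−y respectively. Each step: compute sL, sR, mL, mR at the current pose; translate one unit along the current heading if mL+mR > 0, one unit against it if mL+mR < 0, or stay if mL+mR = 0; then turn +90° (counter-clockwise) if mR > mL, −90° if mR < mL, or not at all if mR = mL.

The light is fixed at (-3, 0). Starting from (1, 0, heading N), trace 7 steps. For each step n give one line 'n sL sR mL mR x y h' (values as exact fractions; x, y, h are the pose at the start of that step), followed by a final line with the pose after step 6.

n=0: pose=(1,0,N); sL=12, sR=60/53; mL=12, mR=288/53; mL+mR=924/53 → advance +1; mR−mL=-348/53 → turn -1·90°
n=1: pose=(1,1,E); sL=15/13, sR=3/2; mL=15/13, mR=-9/52; mL+mR=51/52 → advance +1; mR−mL=-69/52 → turn -1·90°
n=2: pose=(2,1,S); sL=12/13, sR=12; mL=12/13, mR=-72/13; mL+mR=-60/13 → advance -1; mR−mL=-84/13 → turn -1·90°
n=3: pose=(2,2,W); sL=6, sR=30/17; mL=6, mR=36/17; mL+mR=138/17 → advance +1; mR−mL=-66/17 → turn -1·90°
n=4: pose=(1,2,N); sL=60/17, sR=12/13; mL=60/17, mR=288/221; mL+mR=1068/221 → advance +1; mR−mL=-492/221 → turn -1·90°
n=5: pose=(1,3,E); sL=5/6, sR=5/3; mL=5/6, mR=-5/12; mL+mR=5/12 → advance +1; mR−mL=-5/4 → turn -1·90°
n=6: pose=(2,3,S); sL=12/13, sR=12; mL=12/13, mR=-72/13; mL+mR=-60/13 → advance -1; mR−mL=-84/13 → turn -1·90°

0 12 60/53 12 288/53 1 0 N
1 15/13 3/2 15/13 -9/52 1 1 E
2 12/13 12 12/13 -72/13 2 1 S
3 6 30/17 6 36/17 2 2 W
4 60/17 12/13 60/17 288/221 1 2 N
5 5/6 5/3 5/6 -5/12 1 3 E
6 12/13 12 12/13 -72/13 2 3 S
final 2 4 W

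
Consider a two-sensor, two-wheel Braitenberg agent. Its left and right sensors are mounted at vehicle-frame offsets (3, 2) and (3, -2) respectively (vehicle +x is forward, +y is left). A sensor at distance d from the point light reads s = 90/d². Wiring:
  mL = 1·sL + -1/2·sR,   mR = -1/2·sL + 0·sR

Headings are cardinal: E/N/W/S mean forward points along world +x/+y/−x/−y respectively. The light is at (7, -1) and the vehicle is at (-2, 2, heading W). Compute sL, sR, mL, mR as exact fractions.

18/29 90/169 1737/4901 -9/29

left sensor world pos  = (-5, 0); dL² = 145
right sensor world pos = (-5, 4); dR² = 169
sL = 90/145 = 18/29
sR = 90/169 = 90/169
mL = 1·sL + -1/2·sR = 1737/4901
mR = -1/2·sL + 0·sR = -9/29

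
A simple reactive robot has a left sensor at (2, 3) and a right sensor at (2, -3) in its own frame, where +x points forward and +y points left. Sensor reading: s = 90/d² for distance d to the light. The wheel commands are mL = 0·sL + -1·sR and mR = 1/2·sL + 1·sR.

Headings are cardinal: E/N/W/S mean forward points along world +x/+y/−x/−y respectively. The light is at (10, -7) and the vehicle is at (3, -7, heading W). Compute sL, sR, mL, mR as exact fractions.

1 1 -1 3/2

left sensor world pos  = (1, -10); dL² = 90
right sensor world pos = (1, -4); dR² = 90
sL = 90/90 = 1
sR = 90/90 = 1
mL = 0·sL + -1·sR = -1
mR = 1/2·sL + 1·sR = 3/2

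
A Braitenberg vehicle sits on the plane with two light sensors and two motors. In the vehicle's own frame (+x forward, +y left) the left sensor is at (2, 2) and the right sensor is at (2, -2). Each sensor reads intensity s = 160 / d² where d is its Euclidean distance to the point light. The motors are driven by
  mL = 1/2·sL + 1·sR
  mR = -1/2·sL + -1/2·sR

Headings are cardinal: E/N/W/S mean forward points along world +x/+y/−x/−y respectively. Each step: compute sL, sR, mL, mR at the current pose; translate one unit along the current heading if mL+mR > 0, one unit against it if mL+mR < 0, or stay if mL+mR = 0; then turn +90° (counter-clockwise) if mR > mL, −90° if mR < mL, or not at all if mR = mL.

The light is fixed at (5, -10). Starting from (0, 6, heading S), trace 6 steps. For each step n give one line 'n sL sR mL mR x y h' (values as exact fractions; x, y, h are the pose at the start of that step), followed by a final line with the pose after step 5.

n=0: pose=(0,6,S); sL=32/41, sR=32/49; mL=2096/2009, mR=-1440/2009; mL+mR=16/49 → advance +1; mR−mL=-3536/2009 → turn -1·90°
n=1: pose=(0,5,W); sL=80/109, sR=80/169; mL=15480/18421, mR=-11120/18421; mL+mR=40/169 → advance +1; mR−mL=-26600/18421 → turn -1·90°
n=2: pose=(-1,5,N); sL=160/353, sR=32/61; mL=16176/21533, mR=-10528/21533; mL+mR=16/61 → advance +1; mR−mL=-26704/21533 → turn -1·90°
n=3: pose=(-1,6,E); sL=8/17, sR=40/53; mL=892/901, mR=-552/901; mL+mR=20/53 → advance +1; mR−mL=-1444/901 → turn -1·90°
n=4: pose=(0,6,S); sL=32/41, sR=32/49; mL=2096/2009, mR=-1440/2009; mL+mR=16/49 → advance +1; mR−mL=-3536/2009 → turn -1·90°
n=5: pose=(0,5,W); sL=80/109, sR=80/169; mL=15480/18421, mR=-11120/18421; mL+mR=40/169 → advance +1; mR−mL=-26600/18421 → turn -1·90°

0 32/41 32/49 2096/2009 -1440/2009 0 6 S
1 80/109 80/169 15480/18421 -11120/18421 0 5 W
2 160/353 32/61 16176/21533 -10528/21533 -1 5 N
3 8/17 40/53 892/901 -552/901 -1 6 E
4 32/41 32/49 2096/2009 -1440/2009 0 6 S
5 80/109 80/169 15480/18421 -11120/18421 0 5 W
final -1 5 N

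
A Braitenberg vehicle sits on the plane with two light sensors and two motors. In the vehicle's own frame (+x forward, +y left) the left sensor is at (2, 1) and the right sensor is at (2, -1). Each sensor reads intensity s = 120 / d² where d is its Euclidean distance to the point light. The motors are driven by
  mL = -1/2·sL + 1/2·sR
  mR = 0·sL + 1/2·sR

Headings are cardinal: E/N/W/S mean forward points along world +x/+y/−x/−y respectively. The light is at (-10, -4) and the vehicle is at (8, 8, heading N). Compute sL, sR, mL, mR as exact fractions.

left sensor world pos  = (7, 10); dL² = 485
right sensor world pos = (9, 10); dR² = 557
sL = 120/485 = 24/97
sR = 120/557 = 120/557
mL = -1/2·sL + 1/2·sR = -864/54029
mR = 0·sL + 1/2·sR = 60/557

24/97 120/557 -864/54029 60/557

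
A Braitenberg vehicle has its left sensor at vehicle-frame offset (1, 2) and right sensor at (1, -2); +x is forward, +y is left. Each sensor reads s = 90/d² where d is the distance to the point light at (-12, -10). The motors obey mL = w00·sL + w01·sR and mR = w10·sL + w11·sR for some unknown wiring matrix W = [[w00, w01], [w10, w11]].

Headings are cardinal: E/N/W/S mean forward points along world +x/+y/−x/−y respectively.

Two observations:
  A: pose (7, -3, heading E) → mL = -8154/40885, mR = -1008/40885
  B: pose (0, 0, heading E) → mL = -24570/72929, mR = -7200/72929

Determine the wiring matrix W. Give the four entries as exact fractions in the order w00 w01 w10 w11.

obs A: pose=(7,-3,E) → sL=90/481, sR=18/85, mL=-8154/40885, mR=-1008/40885
obs B: pose=(0,0,E) → sL=90/313, sR=90/233, mL=-24570/72929, mR=-7200/72929
sensor matrix S = [[90/481, 18/85], [90/313, 90/233]]; det S = 6788448/596340433
solve [mL_A; mL_B] = S·[w00; w01] and [mR_A; mR_B] = S·[w10; w11]:
  w00 = -1/2, w01 = -1/2, w10 = 1, w11 = -1

-1/2 -1/2 1 -1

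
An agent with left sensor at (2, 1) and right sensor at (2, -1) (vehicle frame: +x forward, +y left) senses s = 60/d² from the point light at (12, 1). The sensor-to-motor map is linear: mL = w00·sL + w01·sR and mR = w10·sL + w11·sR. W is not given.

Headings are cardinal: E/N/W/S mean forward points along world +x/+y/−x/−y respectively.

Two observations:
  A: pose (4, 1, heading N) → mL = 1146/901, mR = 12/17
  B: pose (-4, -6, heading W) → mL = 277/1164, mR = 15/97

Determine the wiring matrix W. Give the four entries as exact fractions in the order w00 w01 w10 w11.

1 1/2 1 0

obs A: pose=(4,1,N) → sL=12/17, sR=60/53, mL=1146/901, mR=12/17
obs B: pose=(-4,-6,W) → sL=15/97, sR=1/6, mL=277/1164, mR=15/97
sensor matrix S = [[12/17, 60/53], [15/97, 1/6]]; det S = -5018/87397
solve [mL_A; mL_B] = S·[w00; w01] and [mR_A; mR_B] = S·[w10; w11]:
  w00 = 1, w01 = 1/2, w10 = 1, w11 = 0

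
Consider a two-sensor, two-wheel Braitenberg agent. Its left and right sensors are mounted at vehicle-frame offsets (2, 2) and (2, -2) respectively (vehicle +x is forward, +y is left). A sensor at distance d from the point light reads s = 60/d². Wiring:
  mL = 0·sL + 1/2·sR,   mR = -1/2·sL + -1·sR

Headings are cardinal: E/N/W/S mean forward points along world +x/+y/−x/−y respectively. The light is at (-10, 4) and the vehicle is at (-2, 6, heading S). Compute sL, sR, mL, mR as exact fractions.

left sensor world pos  = (0, 4); dL² = 100
right sensor world pos = (-4, 4); dR² = 36
sL = 60/100 = 3/5
sR = 60/36 = 5/3
mL = 0·sL + 1/2·sR = 5/6
mR = -1/2·sL + -1·sR = -59/30

3/5 5/3 5/6 -59/30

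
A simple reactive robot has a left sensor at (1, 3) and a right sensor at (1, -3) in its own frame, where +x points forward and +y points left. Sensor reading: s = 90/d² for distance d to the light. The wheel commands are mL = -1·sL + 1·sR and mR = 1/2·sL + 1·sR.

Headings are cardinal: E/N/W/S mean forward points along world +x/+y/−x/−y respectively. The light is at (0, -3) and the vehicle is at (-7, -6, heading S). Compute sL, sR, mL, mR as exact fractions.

45/16 45/58 -945/464 2025/928

left sensor world pos  = (-4, -7); dL² = 32
right sensor world pos = (-10, -7); dR² = 116
sL = 90/32 = 45/16
sR = 90/116 = 45/58
mL = -1·sL + 1·sR = -945/464
mR = 1/2·sL + 1·sR = 2025/928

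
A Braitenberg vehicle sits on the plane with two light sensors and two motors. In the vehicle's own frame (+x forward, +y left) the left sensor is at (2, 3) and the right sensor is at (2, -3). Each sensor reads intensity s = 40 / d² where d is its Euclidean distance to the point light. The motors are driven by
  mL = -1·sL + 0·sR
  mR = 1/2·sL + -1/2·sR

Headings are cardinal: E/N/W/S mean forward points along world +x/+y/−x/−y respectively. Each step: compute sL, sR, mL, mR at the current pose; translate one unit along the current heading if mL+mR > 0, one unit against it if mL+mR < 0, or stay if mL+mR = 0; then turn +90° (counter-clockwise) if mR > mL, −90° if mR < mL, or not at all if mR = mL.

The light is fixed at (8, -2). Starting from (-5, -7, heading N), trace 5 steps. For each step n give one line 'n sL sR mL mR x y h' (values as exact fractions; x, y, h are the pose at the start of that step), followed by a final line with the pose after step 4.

n=0: pose=(-5,-7,N); sL=8/53, sR=40/109; mL=-8/53, mR=-624/5777; mL+mR=-1496/5777 → advance -1; mR−mL=248/5777 → turn +1·90°
n=1: pose=(-5,-8,W); sL=20/153, sR=20/117; mL=-20/153, mR=-40/1989; mL+mR=-100/663 → advance -1; mR−mL=220/1989 → turn +1·90°
n=2: pose=(-4,-8,S); sL=8/29, sR=40/289; mL=-8/29, mR=576/8381; mL+mR=-1736/8381 → advance -1; mR−mL=2888/8381 → turn +1·90°
n=3: pose=(-4,-7,E); sL=5/13, sR=10/41; mL=-5/13, mR=75/1066; mL+mR=-335/1066 → advance -1; mR−mL=485/1066 → turn +1·90°
n=4: pose=(-5,-7,N); sL=8/53, sR=40/109; mL=-8/53, mR=-624/5777; mL+mR=-1496/5777 → advance -1; mR−mL=248/5777 → turn +1·90°

0 8/53 40/109 -8/53 -624/5777 -5 -7 N
1 20/153 20/117 -20/153 -40/1989 -5 -8 W
2 8/29 40/289 -8/29 576/8381 -4 -8 S
3 5/13 10/41 -5/13 75/1066 -4 -7 E
4 8/53 40/109 -8/53 -624/5777 -5 -7 N
final -5 -8 W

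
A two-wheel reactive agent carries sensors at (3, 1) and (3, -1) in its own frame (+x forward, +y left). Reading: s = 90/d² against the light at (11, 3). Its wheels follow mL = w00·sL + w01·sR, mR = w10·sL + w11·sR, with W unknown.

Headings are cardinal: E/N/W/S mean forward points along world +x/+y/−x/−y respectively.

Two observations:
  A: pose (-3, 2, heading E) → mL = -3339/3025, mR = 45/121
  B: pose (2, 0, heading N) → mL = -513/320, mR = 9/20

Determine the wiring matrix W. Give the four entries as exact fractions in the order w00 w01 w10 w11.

-1 -1/2 1/2 0

obs A: pose=(-3,2,E) → sL=90/121, sR=18/25, mL=-3339/3025, mR=45/121
obs B: pose=(2,0,N) → sL=9/10, sR=45/32, mL=-513/320, mR=9/20
sensor matrix S = [[90/121, 18/25], [9/10, 45/32]]; det S = 96309/242000
solve [mL_A; mL_B] = S·[w00; w01] and [mR_A; mR_B] = S·[w10; w11]:
  w00 = -1, w01 = -1/2, w10 = 1/2, w11 = 0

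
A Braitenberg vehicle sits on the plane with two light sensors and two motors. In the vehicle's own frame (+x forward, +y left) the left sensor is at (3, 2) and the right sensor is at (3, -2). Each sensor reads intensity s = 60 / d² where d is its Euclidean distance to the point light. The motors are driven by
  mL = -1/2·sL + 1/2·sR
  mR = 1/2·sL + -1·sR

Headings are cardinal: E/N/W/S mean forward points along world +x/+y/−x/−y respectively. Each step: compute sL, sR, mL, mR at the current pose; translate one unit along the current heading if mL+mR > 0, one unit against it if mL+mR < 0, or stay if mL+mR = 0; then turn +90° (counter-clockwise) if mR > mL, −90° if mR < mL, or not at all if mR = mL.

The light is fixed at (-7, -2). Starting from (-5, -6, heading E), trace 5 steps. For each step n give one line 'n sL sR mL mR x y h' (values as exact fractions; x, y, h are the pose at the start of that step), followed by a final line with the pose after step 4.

0 60/29 60/61 -960/1769 90/1769 -5 -6 E
1 30 6 -12 9 -6 -6 N
2 60/53 60/13 1200/689 -2790/689 -6 -7 W
3 15 3 -6 9/2 -5 -7 N
4 12/13 60/17 288/221 -678/221 -5 -8 W
final -4 -8 N

n=0: pose=(-5,-6,E); sL=60/29, sR=60/61; mL=-960/1769, mR=90/1769; mL+mR=-30/61 → advance -1; mR−mL=1050/1769 → turn +1·90°
n=1: pose=(-6,-6,N); sL=30, sR=6; mL=-12, mR=9; mL+mR=-3 → advance -1; mR−mL=21 → turn +1·90°
n=2: pose=(-6,-7,W); sL=60/53, sR=60/13; mL=1200/689, mR=-2790/689; mL+mR=-30/13 → advance -1; mR−mL=-3990/689 → turn -1·90°
n=3: pose=(-5,-7,N); sL=15, sR=3; mL=-6, mR=9/2; mL+mR=-3/2 → advance -1; mR−mL=21/2 → turn +1·90°
n=4: pose=(-5,-8,W); sL=12/13, sR=60/17; mL=288/221, mR=-678/221; mL+mR=-30/17 → advance -1; mR−mL=-966/221 → turn -1·90°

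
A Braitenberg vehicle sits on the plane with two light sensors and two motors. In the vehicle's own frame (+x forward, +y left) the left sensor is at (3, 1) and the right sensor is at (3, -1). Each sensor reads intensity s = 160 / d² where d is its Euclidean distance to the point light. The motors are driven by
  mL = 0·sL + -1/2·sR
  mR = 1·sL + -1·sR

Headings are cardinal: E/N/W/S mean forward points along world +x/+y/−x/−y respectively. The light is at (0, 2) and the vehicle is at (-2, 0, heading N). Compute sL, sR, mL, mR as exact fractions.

16 80 -40 -64

left sensor world pos  = (-3, 3); dL² = 10
right sensor world pos = (-1, 3); dR² = 2
sL = 160/10 = 16
sR = 160/2 = 80
mL = 0·sL + -1/2·sR = -40
mR = 1·sL + -1·sR = -64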